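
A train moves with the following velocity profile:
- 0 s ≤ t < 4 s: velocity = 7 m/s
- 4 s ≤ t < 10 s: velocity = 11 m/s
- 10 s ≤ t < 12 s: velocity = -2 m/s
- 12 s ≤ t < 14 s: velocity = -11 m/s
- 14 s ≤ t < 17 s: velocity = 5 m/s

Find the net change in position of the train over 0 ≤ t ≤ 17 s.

Net displacement equals the area under the velocity-time graph (areas below the axis count negative).
0–4 s: 7 × 4 = 28 m
4–10 s: 11 × 6 = 66 m
10–12 s: -2 × 2 = -4 m
12–14 s: -11 × 2 = -22 m
14–17 s: 5 × 3 = 15 m
Net displacement = 83 m

83 m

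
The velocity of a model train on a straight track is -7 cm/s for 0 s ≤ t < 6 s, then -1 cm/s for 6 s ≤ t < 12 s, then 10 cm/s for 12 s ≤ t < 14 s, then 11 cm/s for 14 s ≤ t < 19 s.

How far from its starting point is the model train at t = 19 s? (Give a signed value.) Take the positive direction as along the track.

Net displacement equals the area under the velocity-time graph (areas below the axis count negative).
0–6 s: -7 × 6 = -42 cm
6–12 s: -1 × 6 = -6 cm
12–14 s: 10 × 2 = 20 cm
14–19 s: 11 × 5 = 55 cm
Net displacement = 27 cm

27 cm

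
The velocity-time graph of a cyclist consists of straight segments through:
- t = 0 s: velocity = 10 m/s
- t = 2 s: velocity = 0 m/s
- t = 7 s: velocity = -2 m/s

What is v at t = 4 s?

-0.8 m/s

On 2–7 s the graph is linear from 0 to -2 m/s: v(4) = 0 + (-2 − 0)·(4 − 2)/(7 − 2) = -0.8 m/s.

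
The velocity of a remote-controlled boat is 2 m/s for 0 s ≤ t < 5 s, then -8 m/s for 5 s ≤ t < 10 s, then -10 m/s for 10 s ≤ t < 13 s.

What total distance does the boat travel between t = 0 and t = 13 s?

80 m

Distance (not displacement) is the total path length: add the absolute areas under v-t.
0–5 s: |2| × 5 = 10 m
5–10 s: |-8| × 5 = 40 m
10–13 s: |-10| × 3 = 30 m
Total distance = 80 m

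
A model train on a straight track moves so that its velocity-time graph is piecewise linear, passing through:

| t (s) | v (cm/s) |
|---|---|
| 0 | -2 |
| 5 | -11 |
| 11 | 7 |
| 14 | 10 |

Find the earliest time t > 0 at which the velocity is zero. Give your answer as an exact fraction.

t = 26/3 s

v changes sign on 5–11 s (from -11 to 7); the graph is linear there, so v = 0 at t = 5 + (11)·(11 − 5)/(7 − -11) = 26/3 s.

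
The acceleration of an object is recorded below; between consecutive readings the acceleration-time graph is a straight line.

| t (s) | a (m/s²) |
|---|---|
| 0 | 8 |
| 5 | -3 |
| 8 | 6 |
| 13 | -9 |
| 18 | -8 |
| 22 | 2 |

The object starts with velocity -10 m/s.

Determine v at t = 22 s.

Δv equals the area under the a-t graph; then v = v₀ + Δv.
0–5 s: ½(8 + -3)(5) = 12.5 m/s
5–8 s: ½(-3 + 6)(3) = 4.5 m/s
8–13 s: ½(6 + -9)(5) = -7.5 m/s
13–18 s: ½(-9 + -8)(5) = -42.5 m/s
18–22 s: ½(-8 + 2)(4) = -12 m/s
Δv = -45 m/s, so v(22) = -10 + (-45) = -55 m/s.

-55 m/s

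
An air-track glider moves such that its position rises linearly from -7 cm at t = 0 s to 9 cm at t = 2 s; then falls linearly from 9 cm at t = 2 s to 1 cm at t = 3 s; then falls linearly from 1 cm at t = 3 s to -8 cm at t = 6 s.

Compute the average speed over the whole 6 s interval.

5.5 cm/s

Average speed = (total path length)/(elapsed time); on a piecewise-linear x-t graph the path length is Σ|Δx|.
0–2 s: |Δx| = |9 − -7| = 16 cm
2–3 s: |Δx| = |1 − 9| = 8 cm
3–6 s: |Δx| = |-8 − 1| = 9 cm
Total path = 33 cm; average speed = 33/6 = 5.5 cm/s.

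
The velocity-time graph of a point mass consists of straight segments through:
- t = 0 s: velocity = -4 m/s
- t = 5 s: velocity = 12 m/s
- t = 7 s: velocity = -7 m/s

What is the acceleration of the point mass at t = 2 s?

3.2 m/s²

Acceleration is the slope of the v-t graph on 0–5 s: (12 − -4)/(5 − 0) = 3.2 m/s².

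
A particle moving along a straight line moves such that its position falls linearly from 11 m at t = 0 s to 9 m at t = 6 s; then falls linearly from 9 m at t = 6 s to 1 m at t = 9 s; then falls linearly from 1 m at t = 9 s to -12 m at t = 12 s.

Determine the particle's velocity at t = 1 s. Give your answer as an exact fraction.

Velocity is the slope of the x-t graph on 0–6 s: (9 − 11)/(6 − 0) = -1/3 m/s.

-1/3 m/s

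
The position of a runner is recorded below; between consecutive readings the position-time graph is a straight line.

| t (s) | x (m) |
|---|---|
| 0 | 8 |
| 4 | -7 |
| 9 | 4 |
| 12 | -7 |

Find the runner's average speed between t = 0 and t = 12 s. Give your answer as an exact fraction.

37/12 m/s

Average speed = (total path length)/(elapsed time); on a piecewise-linear x-t graph the path length is Σ|Δx|.
0–4 s: |Δx| = |-7 − 8| = 15 m
4–9 s: |Δx| = |4 − -7| = 11 m
9–12 s: |Δx| = |-7 − 4| = 11 m
Total path = 37 m; average speed = 37/12 = 37/12 m/s.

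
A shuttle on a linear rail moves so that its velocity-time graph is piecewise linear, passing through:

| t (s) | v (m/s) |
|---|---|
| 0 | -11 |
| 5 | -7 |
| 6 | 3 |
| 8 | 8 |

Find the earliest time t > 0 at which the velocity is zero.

t = 5.7 s

v changes sign on 5–6 s (from -7 to 3); the graph is linear there, so v = 0 at t = 5 + (7)·(6 − 5)/(3 − -7) = 5.7 s.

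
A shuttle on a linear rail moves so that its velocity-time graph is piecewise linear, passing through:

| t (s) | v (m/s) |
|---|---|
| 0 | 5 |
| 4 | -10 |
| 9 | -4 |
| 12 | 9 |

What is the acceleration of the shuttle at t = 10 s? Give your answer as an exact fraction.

Acceleration is the slope of the v-t graph on 9–12 s: (9 − -4)/(12 − 9) = 13/3 m/s².

13/3 m/s²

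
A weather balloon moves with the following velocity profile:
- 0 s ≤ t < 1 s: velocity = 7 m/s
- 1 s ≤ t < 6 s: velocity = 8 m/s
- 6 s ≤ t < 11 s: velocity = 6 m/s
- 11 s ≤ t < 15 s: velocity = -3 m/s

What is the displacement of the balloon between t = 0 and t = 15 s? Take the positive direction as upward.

65 m

Displacement is the signed area under the v-t curve.
0–1 s: 7 × 1 = 7 m
1–6 s: 8 × 5 = 40 m
6–11 s: 6 × 5 = 30 m
11–15 s: -3 × 4 = -12 m
Net displacement = 65 m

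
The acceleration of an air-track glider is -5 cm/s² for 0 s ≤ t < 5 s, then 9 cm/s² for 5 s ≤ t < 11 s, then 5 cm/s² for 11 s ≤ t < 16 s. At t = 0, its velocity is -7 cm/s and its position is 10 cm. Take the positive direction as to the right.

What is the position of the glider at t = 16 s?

55 cm

On each constant-a segment, Δv = aΔt and Δx = v₀Δt + ½aΔt²; chain segment to segment.
0–5 s: v starts -7 cm/s; Δx = -7·5 + ½·-5·5² = -97.5 cm; v ends -32 cm/s.
5–11 s: v starts -32 cm/s; Δx = -32·6 + ½·9·6² = -30 cm; v ends 22 cm/s.
11–16 s: v starts 22 cm/s; Δx = 22·5 + ½·5·5² = 172.5 cm; v ends 47 cm/s.
x(16) = 10 + Σ Δx = 55 cm.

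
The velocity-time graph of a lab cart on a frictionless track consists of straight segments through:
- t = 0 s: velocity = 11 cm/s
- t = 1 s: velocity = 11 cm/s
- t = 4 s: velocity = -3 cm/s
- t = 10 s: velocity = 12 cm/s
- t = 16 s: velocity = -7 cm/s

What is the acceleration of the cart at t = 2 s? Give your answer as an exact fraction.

-14/3 cm/s²

Acceleration is the slope of the v-t graph on 1–4 s: (-3 − 11)/(4 − 1) = -14/3 cm/s².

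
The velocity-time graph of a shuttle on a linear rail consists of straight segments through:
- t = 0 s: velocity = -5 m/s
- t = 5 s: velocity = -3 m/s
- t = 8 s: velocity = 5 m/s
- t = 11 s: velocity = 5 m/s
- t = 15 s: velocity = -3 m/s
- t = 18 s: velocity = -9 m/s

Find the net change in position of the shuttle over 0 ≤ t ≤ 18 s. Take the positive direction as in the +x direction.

-16 m

Net displacement equals the area under the velocity-time graph (areas below the axis count negative).
0–5 s: ½(-5 + -3)(5) = -20 m
5–8 s: ½(-3 + 5)(3) = 3 m
8–11 s: 5 × 3 = 15 m
11–15 s: ½(5 + -3)(4) = 4 m
15–18 s: ½(-3 + -9)(3) = -18 m
Net displacement = -16 m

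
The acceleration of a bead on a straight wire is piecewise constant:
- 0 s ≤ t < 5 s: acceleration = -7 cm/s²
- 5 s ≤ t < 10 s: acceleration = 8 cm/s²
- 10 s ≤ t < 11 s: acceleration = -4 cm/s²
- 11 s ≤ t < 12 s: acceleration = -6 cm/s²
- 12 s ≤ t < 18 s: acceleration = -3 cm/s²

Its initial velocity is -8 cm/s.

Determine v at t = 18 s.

Δv equals the area under the a-t graph; then v = v₀ + Δv.
0–5 s: -7 × 5 = -35 cm/s
5–10 s: 8 × 5 = 40 cm/s
10–11 s: -4 × 1 = -4 cm/s
11–12 s: -6 × 1 = -6 cm/s
12–18 s: -3 × 6 = -18 cm/s
Δv = -23 cm/s, so v(18) = -8 + (-23) = -31 cm/s.

-31 cm/s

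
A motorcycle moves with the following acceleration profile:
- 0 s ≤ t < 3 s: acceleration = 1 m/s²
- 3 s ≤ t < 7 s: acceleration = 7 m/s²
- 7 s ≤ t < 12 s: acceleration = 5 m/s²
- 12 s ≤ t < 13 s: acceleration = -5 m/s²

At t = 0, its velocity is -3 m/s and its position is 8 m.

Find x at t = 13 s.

On each constant-a segment, Δv = aΔt and Δx = v₀Δt + ½aΔt²; chain segment to segment.
0–3 s: v starts -3 m/s; Δx = -3·3 + ½·1·3² = -4.5 m; v ends 0 m/s.
3–7 s: v starts 0 m/s; Δx = 0·4 + ½·7·4² = 56 m; v ends 28 m/s.
7–12 s: v starts 28 m/s; Δx = 28·5 + ½·5·5² = 202.5 m; v ends 53 m/s.
12–13 s: v starts 53 m/s; Δx = 53·1 + ½·-5·1² = 50.5 m; v ends 48 m/s.
x(13) = 8 + Σ Δx = 312.5 m.

312.5 m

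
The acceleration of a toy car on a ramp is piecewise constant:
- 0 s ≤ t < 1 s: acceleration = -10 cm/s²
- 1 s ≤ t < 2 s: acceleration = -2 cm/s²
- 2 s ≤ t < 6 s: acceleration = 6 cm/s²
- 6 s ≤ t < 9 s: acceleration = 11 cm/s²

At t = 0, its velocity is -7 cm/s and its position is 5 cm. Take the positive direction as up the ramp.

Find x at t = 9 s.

11.5 cm

On each constant-a segment, Δv = aΔt and Δx = v₀Δt + ½aΔt²; chain segment to segment.
0–1 s: v starts -7 cm/s; Δx = -7·1 + ½·-10·1² = -12 cm; v ends -17 cm/s.
1–2 s: v starts -17 cm/s; Δx = -17·1 + ½·-2·1² = -18 cm; v ends -19 cm/s.
2–6 s: v starts -19 cm/s; Δx = -19·4 + ½·6·4² = -28 cm; v ends 5 cm/s.
6–9 s: v starts 5 cm/s; Δx = 5·3 + ½·11·3² = 64.5 cm; v ends 38 cm/s.
x(9) = 5 + Σ Δx = 11.5 cm.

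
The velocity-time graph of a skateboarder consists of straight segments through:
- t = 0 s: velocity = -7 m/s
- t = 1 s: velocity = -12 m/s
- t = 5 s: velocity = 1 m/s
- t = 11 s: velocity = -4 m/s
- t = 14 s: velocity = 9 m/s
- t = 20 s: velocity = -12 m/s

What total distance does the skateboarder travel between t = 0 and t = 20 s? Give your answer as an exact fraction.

2987/35 m

Total distance travelled is ∫|v| dt — sum the magnitudes of each area piece.
0–1 s: |½(-7 + -12)(1)| = 9.5 m
1–5 s: v = 0 at t = 61/13 s; triangle areas 288/13 + 2/13 = 290/13 m
5–11 s: v = 0 at t = 6.2 s; triangle areas 0.6 + 9.6 = 10.2 m
11–14 s: v = 0 at t = 155/13 s; triangle areas 24/13 + 243/26 = 291/26 m
14–20 s: v = 0 at t = 116/7 s; triangle areas 81/7 + 144/7 = 225/7 m
Total distance = 2987/35 m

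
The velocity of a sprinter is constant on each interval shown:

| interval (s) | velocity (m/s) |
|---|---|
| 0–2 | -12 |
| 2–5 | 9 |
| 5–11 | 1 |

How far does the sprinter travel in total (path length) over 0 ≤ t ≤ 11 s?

Total distance travelled is ∫|v| dt — sum the magnitudes of each area piece.
0–2 s: |-12| × 2 = 24 m
2–5 s: |9| × 3 = 27 m
5–11 s: |1| × 6 = 6 m
Total distance = 57 m

57 m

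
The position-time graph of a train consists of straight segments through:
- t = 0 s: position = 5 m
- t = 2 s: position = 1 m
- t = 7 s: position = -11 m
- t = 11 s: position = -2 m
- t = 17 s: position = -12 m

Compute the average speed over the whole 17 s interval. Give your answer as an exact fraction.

35/17 m/s

Average speed = (total path length)/(elapsed time); on a piecewise-linear x-t graph the path length is Σ|Δx|.
0–2 s: |Δx| = |1 − 5| = 4 m
2–7 s: |Δx| = |-11 − 1| = 12 m
7–11 s: |Δx| = |-2 − -11| = 9 m
11–17 s: |Δx| = |-12 − -2| = 10 m
Total path = 35 m; average speed = 35/17 = 35/17 m/s.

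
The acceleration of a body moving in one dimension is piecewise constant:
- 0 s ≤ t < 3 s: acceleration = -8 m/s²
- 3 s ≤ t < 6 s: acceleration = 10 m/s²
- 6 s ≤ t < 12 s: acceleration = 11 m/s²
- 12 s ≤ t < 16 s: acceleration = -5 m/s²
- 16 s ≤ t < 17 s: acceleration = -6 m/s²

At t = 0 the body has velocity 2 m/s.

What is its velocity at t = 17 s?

48 m/s

Δv equals the area under the a-t graph; then v = v₀ + Δv.
0–3 s: -8 × 3 = -24 m/s
3–6 s: 10 × 3 = 30 m/s
6–12 s: 11 × 6 = 66 m/s
12–16 s: -5 × 4 = -20 m/s
16–17 s: -6 × 1 = -6 m/s
Δv = 46 m/s, so v(17) = 2 + (46) = 48 m/s.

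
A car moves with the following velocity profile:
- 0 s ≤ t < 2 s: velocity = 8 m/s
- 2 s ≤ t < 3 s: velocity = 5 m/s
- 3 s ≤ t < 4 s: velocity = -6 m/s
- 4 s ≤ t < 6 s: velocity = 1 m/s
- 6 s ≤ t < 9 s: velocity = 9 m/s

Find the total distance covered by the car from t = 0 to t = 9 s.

Distance (not displacement) is the total path length: add the absolute areas under v-t.
0–2 s: |8| × 2 = 16 m
2–3 s: |5| × 1 = 5 m
3–4 s: |-6| × 1 = 6 m
4–6 s: |1| × 2 = 2 m
6–9 s: |9| × 3 = 27 m
Total distance = 56 m

56 m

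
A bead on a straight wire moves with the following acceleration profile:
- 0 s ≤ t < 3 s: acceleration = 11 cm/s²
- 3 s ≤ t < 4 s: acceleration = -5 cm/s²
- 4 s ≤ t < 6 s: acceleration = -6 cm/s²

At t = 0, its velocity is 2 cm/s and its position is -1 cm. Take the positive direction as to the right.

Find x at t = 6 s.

On each constant-a segment, Δv = aΔt and Δx = v₀Δt + ½aΔt²; chain segment to segment.
0–3 s: v starts 2 cm/s; Δx = 2·3 + ½·11·3² = 55.5 cm; v ends 35 cm/s.
3–4 s: v starts 35 cm/s; Δx = 35·1 + ½·-5·1² = 32.5 cm; v ends 30 cm/s.
4–6 s: v starts 30 cm/s; Δx = 30·2 + ½·-6·2² = 48 cm; v ends 18 cm/s.
x(6) = -1 + Σ Δx = 135 cm.

135 cm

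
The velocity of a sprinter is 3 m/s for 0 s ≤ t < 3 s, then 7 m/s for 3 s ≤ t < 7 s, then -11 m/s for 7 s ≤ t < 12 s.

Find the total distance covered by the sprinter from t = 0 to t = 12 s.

92 m

Total distance travelled is ∫|v| dt — sum the magnitudes of each area piece.
0–3 s: |3| × 3 = 9 m
3–7 s: |7| × 4 = 28 m
7–12 s: |-11| × 5 = 55 m
Total distance = 92 m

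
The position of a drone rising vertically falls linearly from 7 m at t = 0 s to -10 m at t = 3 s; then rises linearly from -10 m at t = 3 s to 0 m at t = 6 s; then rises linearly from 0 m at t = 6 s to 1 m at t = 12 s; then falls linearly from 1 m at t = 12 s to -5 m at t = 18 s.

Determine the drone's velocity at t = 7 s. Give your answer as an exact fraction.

1/6 m/s

Velocity is the slope of the x-t graph on 6–12 s: (1 − 0)/(12 − 6) = 1/6 m/s.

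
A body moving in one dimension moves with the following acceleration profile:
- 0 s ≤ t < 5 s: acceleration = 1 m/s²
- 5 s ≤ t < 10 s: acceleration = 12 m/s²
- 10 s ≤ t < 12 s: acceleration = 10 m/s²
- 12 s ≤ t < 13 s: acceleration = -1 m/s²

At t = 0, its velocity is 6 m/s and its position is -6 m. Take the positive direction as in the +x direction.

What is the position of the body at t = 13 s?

On each constant-a segment, Δv = aΔt and Δx = v₀Δt + ½aΔt²; chain segment to segment.
0–5 s: v starts 6 m/s; Δx = 6·5 + ½·1·5² = 42.5 m; v ends 11 m/s.
5–10 s: v starts 11 m/s; Δx = 11·5 + ½·12·5² = 205 m; v ends 71 m/s.
10–12 s: v starts 71 m/s; Δx = 71·2 + ½·10·2² = 162 m; v ends 91 m/s.
12–13 s: v starts 91 m/s; Δx = 91·1 + ½·-1·1² = 90.5 m; v ends 90 m/s.
x(13) = -6 + Σ Δx = 494 m.

494 m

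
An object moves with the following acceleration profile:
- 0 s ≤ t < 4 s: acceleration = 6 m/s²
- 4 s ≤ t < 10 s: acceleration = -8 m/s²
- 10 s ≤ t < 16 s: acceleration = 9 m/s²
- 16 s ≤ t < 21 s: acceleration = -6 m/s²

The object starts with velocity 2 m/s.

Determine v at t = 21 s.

Δv equals the area under the a-t graph; then v = v₀ + Δv.
0–4 s: 6 × 4 = 24 m/s
4–10 s: -8 × 6 = -48 m/s
10–16 s: 9 × 6 = 54 m/s
16–21 s: -6 × 5 = -30 m/s
Δv = 0 m/s, so v(21) = 2 + (0) = 2 m/s.

2 m/s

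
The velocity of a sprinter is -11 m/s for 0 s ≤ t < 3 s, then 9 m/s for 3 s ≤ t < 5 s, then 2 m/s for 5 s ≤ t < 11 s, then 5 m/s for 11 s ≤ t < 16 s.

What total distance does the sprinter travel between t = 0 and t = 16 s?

Distance (not displacement) is the total path length: add the absolute areas under v-t.
0–3 s: |-11| × 3 = 33 m
3–5 s: |9| × 2 = 18 m
5–11 s: |2| × 6 = 12 m
11–16 s: |5| × 5 = 25 m
Total distance = 88 m

88 m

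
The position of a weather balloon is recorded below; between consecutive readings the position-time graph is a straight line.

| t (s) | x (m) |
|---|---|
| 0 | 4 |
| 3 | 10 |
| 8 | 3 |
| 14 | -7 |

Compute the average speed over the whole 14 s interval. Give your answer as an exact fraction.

Average speed = (total path length)/(elapsed time); on a piecewise-linear x-t graph the path length is Σ|Δx|.
0–3 s: |Δx| = |10 − 4| = 6 m
3–8 s: |Δx| = |3 − 10| = 7 m
8–14 s: |Δx| = |-7 − 3| = 10 m
Total path = 23 m; average speed = 23/14 = 23/14 m/s.

23/14 m/s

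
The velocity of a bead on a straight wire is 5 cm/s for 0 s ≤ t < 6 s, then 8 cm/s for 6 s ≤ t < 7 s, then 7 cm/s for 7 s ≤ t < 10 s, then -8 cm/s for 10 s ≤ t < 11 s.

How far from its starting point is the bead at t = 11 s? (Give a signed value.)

Displacement is the signed area under the v-t curve.
0–6 s: 5 × 6 = 30 cm
6–7 s: 8 × 1 = 8 cm
7–10 s: 7 × 3 = 21 cm
10–11 s: -8 × 1 = -8 cm
Net displacement = 51 cm

51 cm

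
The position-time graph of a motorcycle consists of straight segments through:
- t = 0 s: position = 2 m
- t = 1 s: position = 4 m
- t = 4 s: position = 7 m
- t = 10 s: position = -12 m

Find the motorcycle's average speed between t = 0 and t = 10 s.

2.4 m/s

Average speed = (total path length)/(elapsed time); on a piecewise-linear x-t graph the path length is Σ|Δx|.
0–1 s: |Δx| = |4 − 2| = 2 m
1–4 s: |Δx| = |7 − 4| = 3 m
4–10 s: |Δx| = |-12 − 7| = 19 m
Total path = 24 m; average speed = 24/10 = 2.4 m/s.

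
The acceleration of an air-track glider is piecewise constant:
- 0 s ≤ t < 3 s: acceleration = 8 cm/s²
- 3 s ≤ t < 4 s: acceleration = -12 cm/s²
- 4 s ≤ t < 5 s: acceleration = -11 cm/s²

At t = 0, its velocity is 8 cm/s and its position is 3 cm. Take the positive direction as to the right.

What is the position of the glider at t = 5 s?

103.5 cm

On each constant-a segment, Δv = aΔt and Δx = v₀Δt + ½aΔt²; chain segment to segment.
0–3 s: v starts 8 cm/s; Δx = 8·3 + ½·8·3² = 60 cm; v ends 32 cm/s.
3–4 s: v starts 32 cm/s; Δx = 32·1 + ½·-12·1² = 26 cm; v ends 20 cm/s.
4–5 s: v starts 20 cm/s; Δx = 20·1 + ½·-11·1² = 14.5 cm; v ends 9 cm/s.
x(5) = 3 + Σ Δx = 103.5 cm.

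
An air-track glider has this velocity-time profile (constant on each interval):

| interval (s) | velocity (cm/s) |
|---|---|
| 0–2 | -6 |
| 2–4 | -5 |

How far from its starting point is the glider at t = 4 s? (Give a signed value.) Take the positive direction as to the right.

Net displacement equals the area under the velocity-time graph (areas below the axis count negative).
0–2 s: -6 × 2 = -12 cm
2–4 s: -5 × 2 = -10 cm
Net displacement = -22 cm

-22 cm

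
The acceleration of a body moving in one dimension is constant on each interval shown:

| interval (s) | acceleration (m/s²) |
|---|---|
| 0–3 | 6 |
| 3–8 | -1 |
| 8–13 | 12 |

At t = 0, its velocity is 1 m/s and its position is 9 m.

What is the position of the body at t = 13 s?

On each constant-a segment, Δv = aΔt and Δx = v₀Δt + ½aΔt²; chain segment to segment.
0–3 s: v starts 1 m/s; Δx = 1·3 + ½·6·3² = 30 m; v ends 19 m/s.
3–8 s: v starts 19 m/s; Δx = 19·5 + ½·-1·5² = 82.5 m; v ends 14 m/s.
8–13 s: v starts 14 m/s; Δx = 14·5 + ½·12·5² = 220 m; v ends 74 m/s.
x(13) = 9 + Σ Δx = 341.5 m.

341.5 m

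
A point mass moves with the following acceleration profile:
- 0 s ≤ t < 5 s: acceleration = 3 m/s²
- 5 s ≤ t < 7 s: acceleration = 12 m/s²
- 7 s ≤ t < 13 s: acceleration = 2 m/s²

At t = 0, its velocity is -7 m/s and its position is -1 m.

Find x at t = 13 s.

On each constant-a segment, Δv = aΔt and Δx = v₀Δt + ½aΔt²; chain segment to segment.
0–5 s: v starts -7 m/s; Δx = -7·5 + ½·3·5² = 2.5 m; v ends 8 m/s.
5–7 s: v starts 8 m/s; Δx = 8·2 + ½·12·2² = 40 m; v ends 32 m/s.
7–13 s: v starts 32 m/s; Δx = 32·6 + ½·2·6² = 228 m; v ends 44 m/s.
x(13) = -1 + Σ Δx = 269.5 m.

269.5 m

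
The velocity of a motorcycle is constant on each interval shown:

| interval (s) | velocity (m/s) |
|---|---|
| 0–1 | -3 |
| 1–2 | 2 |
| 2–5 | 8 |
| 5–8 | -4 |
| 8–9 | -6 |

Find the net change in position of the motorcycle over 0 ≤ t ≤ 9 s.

5 m

Displacement is the signed area under the v-t curve.
0–1 s: -3 × 1 = -3 m
1–2 s: 2 × 1 = 2 m
2–5 s: 8 × 3 = 24 m
5–8 s: -4 × 3 = -12 m
8–9 s: -6 × 1 = -6 m
Net displacement = 5 m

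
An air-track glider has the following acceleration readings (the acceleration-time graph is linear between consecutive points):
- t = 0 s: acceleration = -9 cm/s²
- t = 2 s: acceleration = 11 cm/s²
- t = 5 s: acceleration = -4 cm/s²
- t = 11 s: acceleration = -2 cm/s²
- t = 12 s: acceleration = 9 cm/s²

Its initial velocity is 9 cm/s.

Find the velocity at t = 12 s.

7 cm/s

Δv equals the area under the a-t graph; then v = v₀ + Δv.
0–2 s: ½(-9 + 11)(2) = 2 cm/s
2–5 s: ½(11 + -4)(3) = 10.5 cm/s
5–11 s: ½(-4 + -2)(6) = -18 cm/s
11–12 s: ½(-2 + 9)(1) = 3.5 cm/s
Δv = -2 cm/s, so v(12) = 9 + (-2) = 7 cm/s.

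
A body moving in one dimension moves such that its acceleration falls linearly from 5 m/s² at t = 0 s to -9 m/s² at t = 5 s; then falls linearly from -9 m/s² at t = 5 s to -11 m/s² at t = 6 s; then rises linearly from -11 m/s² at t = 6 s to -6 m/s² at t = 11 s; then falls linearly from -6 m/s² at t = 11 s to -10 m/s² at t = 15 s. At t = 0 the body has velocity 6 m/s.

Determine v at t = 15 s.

Δv equals the area under the a-t graph; then v = v₀ + Δv.
0–5 s: ½(5 + -9)(5) = -10 m/s
5–6 s: ½(-9 + -11)(1) = -10 m/s
6–11 s: ½(-11 + -6)(5) = -42.5 m/s
11–15 s: ½(-6 + -10)(4) = -32 m/s
Δv = -94.5 m/s, so v(15) = 6 + (-94.5) = -88.5 m/s.

-88.5 m/s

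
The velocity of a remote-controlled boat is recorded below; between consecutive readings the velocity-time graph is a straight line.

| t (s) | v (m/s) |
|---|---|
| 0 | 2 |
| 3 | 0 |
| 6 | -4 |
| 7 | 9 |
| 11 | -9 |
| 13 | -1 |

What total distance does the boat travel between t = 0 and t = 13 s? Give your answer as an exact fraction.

Total distance travelled is ∫|v| dt — sum the magnitudes of each area piece.
0–3 s: |½(2 + 0)(3)| = 3 m
3–6 s: |½(0 + -4)(3)| = 6 m
6–7 s: v = 0 at t = 82/13 s; triangle areas 8/13 + 81/26 = 97/26 m
7–11 s: v = 0 at t = 9 s; triangle areas 9 + 9 = 18 m
11–13 s: |½(-9 + -1)(2)| = 10 m
Total distance = 1059/26 m

1059/26 m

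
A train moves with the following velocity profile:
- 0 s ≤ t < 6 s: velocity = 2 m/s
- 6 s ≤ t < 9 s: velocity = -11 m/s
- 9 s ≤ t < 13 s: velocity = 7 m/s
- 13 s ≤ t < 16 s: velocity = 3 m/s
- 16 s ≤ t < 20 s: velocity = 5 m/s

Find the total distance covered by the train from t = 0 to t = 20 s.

Total distance travelled is ∫|v| dt — sum the magnitudes of each area piece.
0–6 s: |2| × 6 = 12 m
6–9 s: |-11| × 3 = 33 m
9–13 s: |7| × 4 = 28 m
13–16 s: |3| × 3 = 9 m
16–20 s: |5| × 4 = 20 m
Total distance = 102 m

102 m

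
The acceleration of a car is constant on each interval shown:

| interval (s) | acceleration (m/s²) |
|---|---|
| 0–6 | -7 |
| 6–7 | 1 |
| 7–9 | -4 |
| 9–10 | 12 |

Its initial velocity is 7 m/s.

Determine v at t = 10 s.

Δv equals the area under the a-t graph; then v = v₀ + Δv.
0–6 s: -7 × 6 = -42 m/s
6–7 s: 1 × 1 = 1 m/s
7–9 s: -4 × 2 = -8 m/s
9–10 s: 12 × 1 = 12 m/s
Δv = -37 m/s, so v(10) = 7 + (-37) = -30 m/s.

-30 m/s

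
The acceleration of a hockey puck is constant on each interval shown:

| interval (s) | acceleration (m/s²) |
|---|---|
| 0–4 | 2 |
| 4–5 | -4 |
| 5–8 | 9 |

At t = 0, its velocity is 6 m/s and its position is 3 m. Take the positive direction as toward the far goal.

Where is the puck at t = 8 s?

125.5 m

On each constant-a segment, Δv = aΔt and Δx = v₀Δt + ½aΔt²; chain segment to segment.
0–4 s: v starts 6 m/s; Δx = 6·4 + ½·2·4² = 40 m; v ends 14 m/s.
4–5 s: v starts 14 m/s; Δx = 14·1 + ½·-4·1² = 12 m; v ends 10 m/s.
5–8 s: v starts 10 m/s; Δx = 10·3 + ½·9·3² = 70.5 m; v ends 37 m/s.
x(8) = 3 + Σ Δx = 125.5 m.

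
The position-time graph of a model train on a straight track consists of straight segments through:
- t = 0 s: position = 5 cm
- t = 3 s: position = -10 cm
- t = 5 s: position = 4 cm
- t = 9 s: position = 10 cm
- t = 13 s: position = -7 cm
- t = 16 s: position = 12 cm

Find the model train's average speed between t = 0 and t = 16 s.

4.4375 cm/s

Average speed = (total path length)/(elapsed time); on a piecewise-linear x-t graph the path length is Σ|Δx|.
0–3 s: |Δx| = |-10 − 5| = 15 cm
3–5 s: |Δx| = |4 − -10| = 14 cm
5–9 s: |Δx| = |10 − 4| = 6 cm
9–13 s: |Δx| = |-7 − 10| = 17 cm
13–16 s: |Δx| = |12 − -7| = 19 cm
Total path = 71 cm; average speed = 71/16 = 4.4375 cm/s.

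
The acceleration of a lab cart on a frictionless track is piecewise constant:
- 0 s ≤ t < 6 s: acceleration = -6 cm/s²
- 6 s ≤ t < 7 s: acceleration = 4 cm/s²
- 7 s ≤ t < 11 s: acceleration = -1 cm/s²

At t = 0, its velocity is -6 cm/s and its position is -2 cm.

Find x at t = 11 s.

-346 cm

On each constant-a segment, Δv = aΔt and Δx = v₀Δt + ½aΔt²; chain segment to segment.
0–6 s: v starts -6 cm/s; Δx = -6·6 + ½·-6·6² = -144 cm; v ends -42 cm/s.
6–7 s: v starts -42 cm/s; Δx = -42·1 + ½·4·1² = -40 cm; v ends -38 cm/s.
7–11 s: v starts -38 cm/s; Δx = -38·4 + ½·-1·4² = -160 cm; v ends -42 cm/s.
x(11) = -2 + Σ Δx = -346 cm.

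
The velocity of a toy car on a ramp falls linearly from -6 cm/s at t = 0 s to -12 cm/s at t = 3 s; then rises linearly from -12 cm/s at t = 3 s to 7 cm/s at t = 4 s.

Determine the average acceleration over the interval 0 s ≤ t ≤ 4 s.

Average acceleration = Δv/Δt = (7 − -6)/(4 − 0) = 3.25 cm/s².

3.25 cm/s²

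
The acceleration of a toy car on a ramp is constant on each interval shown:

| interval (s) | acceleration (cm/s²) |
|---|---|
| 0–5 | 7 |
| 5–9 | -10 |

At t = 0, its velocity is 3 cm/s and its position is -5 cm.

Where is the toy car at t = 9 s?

On each constant-a segment, Δv = aΔt and Δx = v₀Δt + ½aΔt²; chain segment to segment.
0–5 s: v starts 3 cm/s; Δx = 3·5 + ½·7·5² = 102.5 cm; v ends 38 cm/s.
5–9 s: v starts 38 cm/s; Δx = 38·4 + ½·-10·4² = 72 cm; v ends -2 cm/s.
x(9) = -5 + Σ Δx = 169.5 cm.

169.5 cm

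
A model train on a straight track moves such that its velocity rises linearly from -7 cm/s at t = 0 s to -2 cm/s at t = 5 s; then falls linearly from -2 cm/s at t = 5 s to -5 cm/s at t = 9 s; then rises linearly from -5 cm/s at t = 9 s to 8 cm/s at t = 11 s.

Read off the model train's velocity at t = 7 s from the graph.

On 5–9 s the graph is linear from -2 to -5 cm/s: v(7) = -2 + (-5 − -2)·(7 − 5)/(9 − 5) = -3.5 cm/s.

-3.5 cm/s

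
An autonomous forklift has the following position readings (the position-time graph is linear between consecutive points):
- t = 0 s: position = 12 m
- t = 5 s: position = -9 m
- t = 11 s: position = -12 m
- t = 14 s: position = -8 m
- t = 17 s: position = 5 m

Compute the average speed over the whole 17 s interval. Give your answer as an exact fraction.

Average speed = (total path length)/(elapsed time); on a piecewise-linear x-t graph the path length is Σ|Δx|.
0–5 s: |Δx| = |-9 − 12| = 21 m
5–11 s: |Δx| = |-12 − -9| = 3 m
11–14 s: |Δx| = |-8 − -12| = 4 m
14–17 s: |Δx| = |5 − -8| = 13 m
Total path = 41 m; average speed = 41/17 = 41/17 m/s.

41/17 m/s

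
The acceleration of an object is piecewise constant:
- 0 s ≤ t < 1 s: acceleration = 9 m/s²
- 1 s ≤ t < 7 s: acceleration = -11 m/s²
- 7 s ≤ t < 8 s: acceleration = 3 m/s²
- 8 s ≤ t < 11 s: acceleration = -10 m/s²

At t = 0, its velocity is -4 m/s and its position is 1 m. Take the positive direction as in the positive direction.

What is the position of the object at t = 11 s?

-445 m

On each constant-a segment, Δv = aΔt and Δx = v₀Δt + ½aΔt²; chain segment to segment.
0–1 s: v starts -4 m/s; Δx = -4·1 + ½·9·1² = 0.5 m; v ends 5 m/s.
1–7 s: v starts 5 m/s; Δx = 5·6 + ½·-11·6² = -168 m; v ends -61 m/s.
7–8 s: v starts -61 m/s; Δx = -61·1 + ½·3·1² = -59.5 m; v ends -58 m/s.
8–11 s: v starts -58 m/s; Δx = -58·3 + ½·-10·3² = -219 m; v ends -88 m/s.
x(11) = 1 + Σ Δx = -445 m.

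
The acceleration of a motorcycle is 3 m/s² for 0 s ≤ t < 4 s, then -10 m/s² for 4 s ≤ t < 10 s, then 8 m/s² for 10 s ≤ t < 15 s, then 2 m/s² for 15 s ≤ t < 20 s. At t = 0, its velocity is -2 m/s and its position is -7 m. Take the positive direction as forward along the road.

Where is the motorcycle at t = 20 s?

-286 m

On each constant-a segment, Δv = aΔt and Δx = v₀Δt + ½aΔt²; chain segment to segment.
0–4 s: v starts -2 m/s; Δx = -2·4 + ½·3·4² = 16 m; v ends 10 m/s.
4–10 s: v starts 10 m/s; Δx = 10·6 + ½·-10·6² = -120 m; v ends -50 m/s.
10–15 s: v starts -50 m/s; Δx = -50·5 + ½·8·5² = -150 m; v ends -10 m/s.
15–20 s: v starts -10 m/s; Δx = -10·5 + ½·2·5² = -25 m; v ends 0 m/s.
x(20) = -7 + Σ Δx = -286 m.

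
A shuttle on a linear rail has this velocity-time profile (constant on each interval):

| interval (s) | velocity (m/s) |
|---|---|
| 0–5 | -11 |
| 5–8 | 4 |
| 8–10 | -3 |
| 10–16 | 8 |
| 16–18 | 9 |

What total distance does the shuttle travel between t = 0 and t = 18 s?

139 m

Total distance travelled is ∫|v| dt — sum the magnitudes of each area piece.
0–5 s: |-11| × 5 = 55 m
5–8 s: |4| × 3 = 12 m
8–10 s: |-3| × 2 = 6 m
10–16 s: |8| × 6 = 48 m
16–18 s: |9| × 2 = 18 m
Total distance = 139 m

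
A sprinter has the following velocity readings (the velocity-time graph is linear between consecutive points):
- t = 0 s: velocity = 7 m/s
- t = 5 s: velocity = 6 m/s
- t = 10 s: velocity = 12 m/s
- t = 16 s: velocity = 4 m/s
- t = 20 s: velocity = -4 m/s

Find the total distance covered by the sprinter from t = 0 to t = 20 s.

133.5 m

Total distance travelled is ∫|v| dt — sum the magnitudes of each area piece.
0–5 s: |½(7 + 6)(5)| = 32.5 m
5–10 s: |½(6 + 12)(5)| = 45 m
10–16 s: |½(12 + 4)(6)| = 48 m
16–20 s: v = 0 at t = 18 s; triangle areas 4 + 4 = 8 m
Total distance = 133.5 m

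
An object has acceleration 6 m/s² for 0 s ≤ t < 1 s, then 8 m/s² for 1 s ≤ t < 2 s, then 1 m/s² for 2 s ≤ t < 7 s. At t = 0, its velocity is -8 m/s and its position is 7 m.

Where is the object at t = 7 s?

On each constant-a segment, Δv = aΔt and Δx = v₀Δt + ½aΔt²; chain segment to segment.
0–1 s: v starts -8 m/s; Δx = -8·1 + ½·6·1² = -5 m; v ends -2 m/s.
1–2 s: v starts -2 m/s; Δx = -2·1 + ½·8·1² = 2 m; v ends 6 m/s.
2–7 s: v starts 6 m/s; Δx = 6·5 + ½·1·5² = 42.5 m; v ends 11 m/s.
x(7) = 7 + Σ Δx = 46.5 m.

46.5 m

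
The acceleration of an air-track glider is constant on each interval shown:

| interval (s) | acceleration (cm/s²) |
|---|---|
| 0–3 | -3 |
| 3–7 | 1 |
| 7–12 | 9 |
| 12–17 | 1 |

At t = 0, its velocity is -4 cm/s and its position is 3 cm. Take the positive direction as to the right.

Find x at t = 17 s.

On each constant-a segment, Δv = aΔt and Δx = v₀Δt + ½aΔt²; chain segment to segment.
0–3 s: v starts -4 cm/s; Δx = -4·3 + ½·-3·3² = -25.5 cm; v ends -13 cm/s.
3–7 s: v starts -13 cm/s; Δx = -13·4 + ½·1·4² = -44 cm; v ends -9 cm/s.
7–12 s: v starts -9 cm/s; Δx = -9·5 + ½·9·5² = 67.5 cm; v ends 36 cm/s.
12–17 s: v starts 36 cm/s; Δx = 36·5 + ½·1·5² = 192.5 cm; v ends 41 cm/s.
x(17) = 3 + Σ Δx = 193.5 cm.

193.5 cm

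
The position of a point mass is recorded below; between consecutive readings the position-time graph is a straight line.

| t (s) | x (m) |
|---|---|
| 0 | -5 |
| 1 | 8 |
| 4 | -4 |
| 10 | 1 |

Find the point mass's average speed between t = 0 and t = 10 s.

3 m/s

Average speed = (total path length)/(elapsed time); on a piecewise-linear x-t graph the path length is Σ|Δx|.
0–1 s: |Δx| = |8 − -5| = 13 m
1–4 s: |Δx| = |-4 − 8| = 12 m
4–10 s: |Δx| = |1 − -4| = 5 m
Total path = 30 m; average speed = 30/10 = 3 m/s.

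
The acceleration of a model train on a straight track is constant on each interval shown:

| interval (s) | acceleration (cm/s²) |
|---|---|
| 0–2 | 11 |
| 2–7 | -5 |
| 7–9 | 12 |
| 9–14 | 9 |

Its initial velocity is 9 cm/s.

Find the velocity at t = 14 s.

75 cm/s

Δv equals the area under the a-t graph; then v = v₀ + Δv.
0–2 s: 11 × 2 = 22 cm/s
2–7 s: -5 × 5 = -25 cm/s
7–9 s: 12 × 2 = 24 cm/s
9–14 s: 9 × 5 = 45 cm/s
Δv = 66 cm/s, so v(14) = 9 + (66) = 75 cm/s.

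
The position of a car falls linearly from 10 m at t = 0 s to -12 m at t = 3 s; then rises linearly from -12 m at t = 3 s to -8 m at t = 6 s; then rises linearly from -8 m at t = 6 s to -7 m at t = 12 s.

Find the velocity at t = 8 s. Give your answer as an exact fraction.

Velocity is the slope of the x-t graph on 6–12 s: (-7 − -8)/(12 − 6) = 1/6 m/s.

1/6 m/s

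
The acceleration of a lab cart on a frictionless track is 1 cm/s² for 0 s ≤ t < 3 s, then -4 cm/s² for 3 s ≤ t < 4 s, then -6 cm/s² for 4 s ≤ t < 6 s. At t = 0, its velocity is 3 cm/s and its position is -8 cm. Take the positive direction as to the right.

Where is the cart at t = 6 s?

1.5 cm

On each constant-a segment, Δv = aΔt and Δx = v₀Δt + ½aΔt²; chain segment to segment.
0–3 s: v starts 3 cm/s; Δx = 3·3 + ½·1·3² = 13.5 cm; v ends 6 cm/s.
3–4 s: v starts 6 cm/s; Δx = 6·1 + ½·-4·1² = 4 cm; v ends 2 cm/s.
4–6 s: v starts 2 cm/s; Δx = 2·2 + ½·-6·2² = -8 cm; v ends -10 cm/s.
x(6) = -8 + Σ Δx = 1.5 cm.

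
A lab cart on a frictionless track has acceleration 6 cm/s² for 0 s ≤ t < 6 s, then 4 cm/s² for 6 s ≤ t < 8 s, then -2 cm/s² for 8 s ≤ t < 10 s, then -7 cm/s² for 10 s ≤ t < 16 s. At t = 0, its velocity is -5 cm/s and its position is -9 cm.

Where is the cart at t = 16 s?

On each constant-a segment, Δv = aΔt and Δx = v₀Δt + ½aΔt²; chain segment to segment.
0–6 s: v starts -5 cm/s; Δx = -5·6 + ½·6·6² = 78 cm; v ends 31 cm/s.
6–8 s: v starts 31 cm/s; Δx = 31·2 + ½·4·2² = 70 cm; v ends 39 cm/s.
8–10 s: v starts 39 cm/s; Δx = 39·2 + ½·-2·2² = 74 cm; v ends 35 cm/s.
10–16 s: v starts 35 cm/s; Δx = 35·6 + ½·-7·6² = 84 cm; v ends -7 cm/s.
x(16) = -9 + Σ Δx = 297 cm.

297 cm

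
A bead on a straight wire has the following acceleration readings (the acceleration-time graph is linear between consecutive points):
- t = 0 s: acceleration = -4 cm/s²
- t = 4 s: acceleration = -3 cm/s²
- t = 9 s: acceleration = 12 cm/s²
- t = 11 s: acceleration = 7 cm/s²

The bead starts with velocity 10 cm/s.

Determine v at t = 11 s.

37.5 cm/s

Δv equals the area under the a-t graph; then v = v₀ + Δv.
0–4 s: ½(-4 + -3)(4) = -14 cm/s
4–9 s: ½(-3 + 12)(5) = 22.5 cm/s
9–11 s: ½(12 + 7)(2) = 19 cm/s
Δv = 27.5 cm/s, so v(11) = 10 + (27.5) = 37.5 cm/s.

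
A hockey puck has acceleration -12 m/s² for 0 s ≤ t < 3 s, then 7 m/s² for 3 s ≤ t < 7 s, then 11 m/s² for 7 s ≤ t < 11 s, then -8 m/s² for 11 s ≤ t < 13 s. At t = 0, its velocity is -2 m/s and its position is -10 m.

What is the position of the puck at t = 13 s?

-66 m

On each constant-a segment, Δv = aΔt and Δx = v₀Δt + ½aΔt²; chain segment to segment.
0–3 s: v starts -2 m/s; Δx = -2·3 + ½·-12·3² = -60 m; v ends -38 m/s.
3–7 s: v starts -38 m/s; Δx = -38·4 + ½·7·4² = -96 m; v ends -10 m/s.
7–11 s: v starts -10 m/s; Δx = -10·4 + ½·11·4² = 48 m; v ends 34 m/s.
11–13 s: v starts 34 m/s; Δx = 34·2 + ½·-8·2² = 52 m; v ends 18 m/s.
x(13) = -10 + Σ Δx = -66 m.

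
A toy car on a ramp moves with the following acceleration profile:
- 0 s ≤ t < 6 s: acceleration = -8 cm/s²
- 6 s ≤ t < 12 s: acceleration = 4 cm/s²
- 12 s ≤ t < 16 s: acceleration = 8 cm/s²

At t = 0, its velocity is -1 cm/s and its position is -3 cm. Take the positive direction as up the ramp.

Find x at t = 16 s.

On each constant-a segment, Δv = aΔt and Δx = v₀Δt + ½aΔt²; chain segment to segment.
0–6 s: v starts -1 cm/s; Δx = -1·6 + ½·-8·6² = -150 cm; v ends -49 cm/s.
6–12 s: v starts -49 cm/s; Δx = -49·6 + ½·4·6² = -222 cm; v ends -25 cm/s.
12–16 s: v starts -25 cm/s; Δx = -25·4 + ½·8·4² = -36 cm; v ends 7 cm/s.
x(16) = -3 + Σ Δx = -411 cm.

-411 cm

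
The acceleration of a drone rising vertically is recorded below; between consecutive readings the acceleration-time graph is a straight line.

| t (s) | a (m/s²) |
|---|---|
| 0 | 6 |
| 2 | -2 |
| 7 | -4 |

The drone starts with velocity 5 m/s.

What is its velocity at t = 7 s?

-6 m/s

Δv equals the area under the a-t graph; then v = v₀ + Δv.
0–2 s: ½(6 + -2)(2) = 4 m/s
2–7 s: ½(-2 + -4)(5) = -15 m/s
Δv = -11 m/s, so v(7) = 5 + (-11) = -6 m/s.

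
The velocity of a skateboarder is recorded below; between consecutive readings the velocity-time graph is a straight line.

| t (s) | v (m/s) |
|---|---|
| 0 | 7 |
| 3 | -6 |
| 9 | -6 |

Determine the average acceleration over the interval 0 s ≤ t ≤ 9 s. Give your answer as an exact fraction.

-13/9 m/s²

Average acceleration = Δv/Δt = (-6 − 7)/(9 − 0) = -13/9 m/s².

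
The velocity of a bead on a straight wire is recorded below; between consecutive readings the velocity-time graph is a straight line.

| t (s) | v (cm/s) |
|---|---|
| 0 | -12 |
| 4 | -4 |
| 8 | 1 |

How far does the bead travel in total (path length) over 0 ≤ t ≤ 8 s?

Distance (not displacement) is the total path length: add the absolute areas under v-t.
0–4 s: |½(-12 + -4)(4)| = 32 cm
4–8 s: v = 0 at t = 7.2 s; triangle areas 6.4 + 0.4 = 6.8 cm
Total distance = 38.8 cm

38.8 cm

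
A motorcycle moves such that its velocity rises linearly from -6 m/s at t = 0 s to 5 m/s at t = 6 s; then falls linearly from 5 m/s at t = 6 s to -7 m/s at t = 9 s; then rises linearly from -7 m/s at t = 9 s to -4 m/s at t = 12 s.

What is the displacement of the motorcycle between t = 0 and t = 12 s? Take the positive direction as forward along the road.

-22.5 m

Net displacement equals the area under the velocity-time graph (areas below the axis count negative).
0–6 s: ½(-6 + 5)(6) = -3 m
6–9 s: ½(5 + -7)(3) = -3 m
9–12 s: ½(-7 + -4)(3) = -16.5 m
Net displacement = -22.5 m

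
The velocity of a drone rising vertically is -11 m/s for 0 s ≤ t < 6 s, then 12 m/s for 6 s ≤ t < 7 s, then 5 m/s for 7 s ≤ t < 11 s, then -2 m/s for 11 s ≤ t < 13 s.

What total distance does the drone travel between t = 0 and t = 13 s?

102 m

Total distance travelled is ∫|v| dt — sum the magnitudes of each area piece.
0–6 s: |-11| × 6 = 66 m
6–7 s: |12| × 1 = 12 m
7–11 s: |5| × 4 = 20 m
11–13 s: |-2| × 2 = 4 m
Total distance = 102 m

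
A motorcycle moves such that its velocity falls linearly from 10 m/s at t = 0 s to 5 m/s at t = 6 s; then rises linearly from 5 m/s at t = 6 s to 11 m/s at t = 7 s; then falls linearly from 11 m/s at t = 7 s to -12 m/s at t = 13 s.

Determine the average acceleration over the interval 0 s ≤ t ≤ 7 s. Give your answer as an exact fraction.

1/7 m/s²

Average acceleration = Δv/Δt = (11 − 10)/(7 − 0) = 1/7 m/s².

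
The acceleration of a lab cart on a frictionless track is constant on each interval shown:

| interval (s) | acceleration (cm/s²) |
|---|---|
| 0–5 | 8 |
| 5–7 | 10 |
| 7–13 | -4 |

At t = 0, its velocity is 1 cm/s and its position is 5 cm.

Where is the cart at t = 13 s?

On each constant-a segment, Δv = aΔt and Δx = v₀Δt + ½aΔt²; chain segment to segment.
0–5 s: v starts 1 cm/s; Δx = 1·5 + ½·8·5² = 105 cm; v ends 41 cm/s.
5–7 s: v starts 41 cm/s; Δx = 41·2 + ½·10·2² = 102 cm; v ends 61 cm/s.
7–13 s: v starts 61 cm/s; Δx = 61·6 + ½·-4·6² = 294 cm; v ends 37 cm/s.
x(13) = 5 + Σ Δx = 506 cm.

506 cm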